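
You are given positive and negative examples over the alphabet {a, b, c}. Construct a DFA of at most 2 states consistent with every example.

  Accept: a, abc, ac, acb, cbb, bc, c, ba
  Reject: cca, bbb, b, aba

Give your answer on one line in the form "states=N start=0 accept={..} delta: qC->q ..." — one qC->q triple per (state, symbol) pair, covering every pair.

states=2 start=0 accept={1} delta: 0a->1 0b->0 0c->1 1a->0 1b->1 1c->1

Grow the machine one transition at a time. Run the examples from 0; the earliest place one falls off (shortest prefix, ties alphabetical) gets sent to the lowest-numbered state that keeps every Accept/Reject pair distinguishable — a pair clashes when both reach the same state with identical unread suffix — and to a fresh state only if none does.
a: 0a undefined. 0a->0: no, ba/aba meet in 0 with "ba" left. Open state 1: 0a->1.
b: 0b undefined. 0b->0: ok.
c: 0c undefined. 0c->0: no, a/cca meet in 1. 0c->1: ok.
ab: 1b undefined. 1b->0: no, a/aba meet in 1. 1b->1: ok.
ac: 1c undefined. 1c->0: no, a/cca meet in 1. 1c->1: ok.
aba: 1a undefined. 1a->0: ok.
All examples now run through 2 states with every (state, symbol) defined. Accept strings end in {1}, Reject strings end in {0}; accept={1}.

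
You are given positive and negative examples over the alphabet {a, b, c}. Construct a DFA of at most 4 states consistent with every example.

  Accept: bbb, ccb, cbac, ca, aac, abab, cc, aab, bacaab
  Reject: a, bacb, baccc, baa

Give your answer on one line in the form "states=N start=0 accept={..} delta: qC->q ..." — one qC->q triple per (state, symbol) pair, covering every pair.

State merging on the prefix tree: take the shortest (then alphabetical) example prefix whose next move is undefined and point that move at state 0, else 1, else 2, ...; a target is out if some Accept/Reject pair would then sit in one state with the same input left (inseparable). If every existing state is out, open a new one.
a: 0a undefined. 0a->0: ok.
b: 0b undefined. 0b->0: no, bbb/a meet in 0. Open state 1: 0b->1.
c: 0c undefined. 0c->0: no, ca/a meet in 0. 0c->1: ok.
ba: 1a undefined. 1a->0: no, ca/a meet in 0. 1a->1: no, ccb/bacb meet in 1 with "cb" left. Open state 2: 1a->2.
bb: 1b undefined. 1b->0: ok.
cc: 1c undefined. 1c->0: no, cc/a meet in 0. 1c->1: no, ccb/a meet in 0. 1c->2: ok.
baa: 2a undefined. 2a->0: ok.
bac: 2c undefined. 2c->0: no, bbb/bacb meet in 1. 2c->1: no, bbb/baccc meet in 1. 2c->2: no, ccb/bacb meet in 2 with "b" left. Open state 3: 2c->3.
ccb: 2b undefined. 2b->0: no, ccb/a meet in 0. 2b->1: ok.
baca: 3a undefined. 3a->0: ok.
bacb: 3b undefined. 3b->0: ok.
bacc: 3c undefined. 3c->0: no, bbb/baccc meet in 1. 3c->1: no, ca/baccc meet in 2. 3c->2: ok.
All examples now run through 4 states with every (state, symbol) defined. Accept strings end in {1,2}, Reject strings end in {0,3}; accept={1,2}.

states=4 start=0 accept={1,2} delta: 0a->0 0b->1 0c->1 1a->2 1b->0 1c->2 2a->0 2b->1 2c->3 3a->0 3b->0 3c->2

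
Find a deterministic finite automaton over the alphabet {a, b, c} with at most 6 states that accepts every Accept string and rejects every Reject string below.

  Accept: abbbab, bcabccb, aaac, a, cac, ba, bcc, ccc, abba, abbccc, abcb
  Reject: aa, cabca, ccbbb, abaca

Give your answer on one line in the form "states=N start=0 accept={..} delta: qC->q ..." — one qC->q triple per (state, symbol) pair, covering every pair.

states=3 start=0 accept={1,2} delta: 0a->1 0b->0 0c->1 1a->0 1b->2 1c->1 2a->0 2b->0 2c->1

Grow the machine one transition at a time. Run the examples from 0; the earliest place one falls off (shortest prefix, ties alphabetical) gets sent to the lowest-numbered state that keeps every Accept/Reject pair distinguishable — a pair clashes when both reach the same state with identical unread suffix — and to a fresh state only if none does.
a: 0a undefined. 0a->0: no, a/aa meet in 0. Open state 1: 0a->1.
b: 0b undefined. 0b->0: ok.
c: 0c undefined. 0c->0: no, bcc/ccbbb meet in 0. 0c->1: ok.
aa: 1a undefined. 1a->0: ok.
ab: 1b undefined. 1b->0: no, abbbab/aa meet in 0. 1b->1: no, abbbab/aa meet in 0. Open state 2: 1b->2.
cc: 1c undefined. 1c->0: no, bcabccb/aa meet in 0. 1c->1: ok.
aba: 2a undefined. 2a->0: ok.
abb: 2b undefined. 2b->0: ok.
abc: 2c undefined. 2c->0: no, abcb/aa meet in 0. 2c->1: ok.
All examples now run through 3 states with every (state, symbol) defined. Accept strings end in {1,2}, Reject strings end in {0}; accept={1,2}.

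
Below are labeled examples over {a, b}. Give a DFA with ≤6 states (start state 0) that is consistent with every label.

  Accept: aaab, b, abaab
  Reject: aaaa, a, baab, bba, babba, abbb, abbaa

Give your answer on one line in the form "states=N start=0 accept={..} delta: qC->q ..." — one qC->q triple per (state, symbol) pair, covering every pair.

states=4 start=0 accept={0} delta: 0a->1 0b->0 1a->2 1b->1 2a->3 2b->1 3a->1 3b->0

Fold the examples into a partial DFA from state 0: repeatedly fix the first undefined (state, symbol) met by the shortest-then-alphabetical prefix, trying targets in increasing order and rejecting any under which an Accept and a Reject string meet in one state with the same remainder; add a state when all current targets are rejected. Accepting states are where Accept strings end.
a: 0a undefined. 0a->0: no, abaab/baab meet in 0 with "baab" left. Open state 1: 0a->1.
b: 0b undefined. 0b->0: ok.
aa: 1a undefined. 1a->0: no, b/aaaa meet in 0. 1a->1: no, aaab/baab meet in 1 with "b" left. Open state 2: 1a->2.
ab: 1b undefined. 1b->0: no, b/abbb meet in 0. 1b->1: ok.
aaa: 2a undefined. 2a->0: no, aaab/abbaa meet in 0. 2a->1: no, aaab/a meet in 1. 2a->2: no, aaab/baab meet in 2 with "b" left. Open state 3: 2a->3.
aaaa: 3a undefined. 3a->0: no, b/aaaa meet in 0. 3a->1: ok.
aaab: 3b undefined. 3b->0: ok.
baab: 2b undefined. 2b->0: no, aaab/baab meet in 0. 2b->1: ok.
All examples now run through 4 states with every (state, symbol) defined. Accept strings end in {0}, Reject strings end in {1,2,3}; accept={0}.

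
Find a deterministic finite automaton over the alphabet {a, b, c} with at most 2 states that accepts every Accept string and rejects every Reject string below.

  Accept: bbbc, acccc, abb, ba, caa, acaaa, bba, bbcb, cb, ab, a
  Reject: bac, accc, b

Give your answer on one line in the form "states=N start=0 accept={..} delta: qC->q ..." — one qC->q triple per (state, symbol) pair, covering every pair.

Grow the machine one transition at a time. Run the examples from 0; the earliest place one falls off (shortest prefix, ties alphabetical) gets sent to the lowest-numbered state that keeps every Accept/Reject pair distinguishable — a pair clashes when both reach the same state with identical unread suffix — and to a fresh state only if none does.
a: 0a undefined. 0a->0: no, ab/b meet in 0 with "b" left. Open state 1: 0a->1.
b: 0b undefined. 0b->0: ok.
c: 0c undefined. 0c->0: no, bbbc/b meet in 0. 0c->1: ok.
ab: 1b undefined. 1b->0: no, abb/b meet in 0. 1b->1: ok.
ac: 1c undefined. 1c->0: ok.
ca: 1a undefined. 1a->0: ok.
All examples now run through 2 states with every (state, symbol) defined. Accept strings end in {1}, Reject strings end in {0}; accept={1}.

states=2 start=0 accept={1} delta: 0a->1 0b->0 0c->1 1a->0 1b->1 1c->0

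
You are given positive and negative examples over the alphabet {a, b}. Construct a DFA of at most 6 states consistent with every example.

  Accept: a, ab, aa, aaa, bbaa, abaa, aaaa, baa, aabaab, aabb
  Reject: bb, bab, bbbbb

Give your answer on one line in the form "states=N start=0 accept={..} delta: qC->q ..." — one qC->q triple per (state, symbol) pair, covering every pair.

states=4 start=0 accept={0,1,2} delta: 0a->1 0b->2 1a->1 1b->0 2a->2 2b->3 3a->0 3b->0

State merging on the prefix tree: take the shortest (then alphabetical) example prefix whose next move is undefined and point that move at state 0, else 1, else 2, ...; a target is out if some Accept/Reject pair would then sit in one state with the same input left (inseparable). If every existing state is out, open a new one.
a: 0a undefined. 0a->0: no, aabb/bb meet in 0 with "bb" left. Open state 1: 0a->1.
b: 0b undefined. 0b->0: no, ab/bab meet in 1 with "b" left. 0b->1: no, ab/bb meet in 1 with "b" left. Open state 2: 0b->2.
aa: 1a undefined. 1a->0: no, aabb/bb meet in 2 with "b" left. 1a->1: ok.
ab: 1b undefined. 1b->0: ok.
ba: 2a undefined. 2a->0: no, aabb/bab meet in 2. 2a->1: no, ab/bab meet in 0. 2a->2: ok.
bb: 2b undefined. 2b->0: no, ab/bb meet in 0. 2b->1: no, a/bb meet in 1. 2b->2: no, bbaa/bb meet in 2. Open state 3: 2b->3.
bba: 3a undefined. 3a->0: ok.
bbb: 3b undefined. 3b->0: ok.
All examples now run through 4 states with every (state, symbol) defined. Accept strings end in {0,1,2}, Reject strings end in {3}; accept={0,1,2}.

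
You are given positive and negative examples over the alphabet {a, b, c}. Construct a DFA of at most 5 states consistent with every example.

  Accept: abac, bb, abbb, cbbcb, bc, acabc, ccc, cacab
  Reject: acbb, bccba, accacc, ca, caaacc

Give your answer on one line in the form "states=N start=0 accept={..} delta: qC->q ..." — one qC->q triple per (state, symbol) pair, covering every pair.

states=4 start=0 accept={0,1,3} delta: 0a->0 0b->0 0c->1 1a->2 1b->2 1c->1 2a->2 2b->2 2c->3 3a->0 3b->0 3c->2

Fold the examples into a partial DFA from state 0: repeatedly fix the first undefined (state, symbol) met by the shortest-then-alphabetical prefix, trying targets in increasing order and rejecting any under which an Accept and a Reject string meet in one state with the same remainder; add a state when all current targets are rejected. Accepting states are where Accept strings end.
a: 0a undefined. 0a->0: ok.
b: 0b undefined. 0b->0: ok.
c: 0c undefined. 0c->0: no, abac/acbb meet in 0. Open state 1: 0c->1.
ca: 1a undefined. 1a->0: no, bb/ca meet in 0. 1a->1: no, abac/ca meet in 1. Open state 2: 1a->2.
cb: 1b undefined. 1b->0: no, bb/acbb meet in 0. 1b->1: no, abac/acbb meet in 1. 1b->2: ok.
cc: 1c undefined. 1c->0: no, bb/bccba meet in 0. 1c->1: ok.
caa: 2a undefined. 2a->0: no, abac/caaacc meet in 1. 2a->1: no, abac/bccba meet in 1. 2a->2: ok.
cac: 2c undefined. 2c->0: no, abac/accacc meet in 1. 2c->1: no, abac/accacc meet in 1. 2c->2: no, cacab/acbb meet in 2 with "b" left. Open state 3: 2c->3.
cbb: 2b undefined. 2b->0: no, bb/acbb meet in 0. 2b->1: no, abac/acbb meet in 1. 2b->2: ok.
caca: 3a undefined. 3a->0: ok.
cbbcb: 3b undefined. 3b->0: ok.
accacc: 3c undefined. 3c->0: no, bb/accacc meet in 0. 3c->1: no, abac/accacc meet in 1. 3c->2: ok.
All examples now run through 4 states with every (state, symbol) defined. Accept strings end in {0,1,3}, Reject strings end in {2}; accept={0,1,3}.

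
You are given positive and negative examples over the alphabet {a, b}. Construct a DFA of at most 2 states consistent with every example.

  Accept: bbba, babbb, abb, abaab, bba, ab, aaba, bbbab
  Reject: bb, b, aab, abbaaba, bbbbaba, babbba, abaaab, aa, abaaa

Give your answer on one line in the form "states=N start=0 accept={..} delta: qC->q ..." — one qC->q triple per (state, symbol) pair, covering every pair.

states=2 start=0 accept={1} delta: 0a->1 0b->0 1a->0 1b->1

Fold the examples into a partial DFA from state 0: repeatedly fix the first undefined (state, symbol) met by the shortest-then-alphabetical prefix, trying targets in increasing order and rejecting any under which an Accept and a Reject string meet in one state with the same remainder; add a state when all current targets are rejected. Accepting states are where Accept strings end.
a: 0a undefined. 0a->0: no, abb/bb meet in 0 with "bb" left. Open state 1: 0a->1.
b: 0b undefined. 0b->0: ok.
aa: 1a undefined. 1a->0: ok.
ab: 1b undefined. 1b->0: no, bbba/abbaaba meet in 1. 1b->1: ok.
All examples now run through 2 states with every (state, symbol) defined. Accept strings end in {1}, Reject strings end in {0}; accept={1}.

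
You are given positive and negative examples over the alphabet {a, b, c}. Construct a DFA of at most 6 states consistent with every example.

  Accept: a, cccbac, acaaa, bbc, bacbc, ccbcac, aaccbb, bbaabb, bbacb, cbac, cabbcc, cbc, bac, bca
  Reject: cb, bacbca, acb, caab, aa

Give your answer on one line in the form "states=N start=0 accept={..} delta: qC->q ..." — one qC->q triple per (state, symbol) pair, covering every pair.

states=4 start=0 accept={1,3} delta: 0a->1 0b->1 0c->1 1a->0 1b->2 1c->2 2a->3 2b->0 2c->3 3a->2 3b->1 3c->3

Fold the examples into a partial DFA from state 0: repeatedly fix the first undefined (state, symbol) met by the shortest-then-alphabetical prefix, trying targets in increasing order and rejecting any under which an Accept and a Reject string meet in one state with the same remainder; add a state when all current targets are rejected. Accepting states are where Accept strings end.
a: 0a undefined. 0a->0: no, a/aa meet in 0. Open state 1: 0a->1.
b: 0b undefined. 0b->0: no, bbacb/acb meet in 1 with "cb" left. 0b->1: ok.
c: 0c undefined. 0c->0: no, a/cb meet in 1. 0c->1: ok.
aa: 1a undefined. 1a->0: ok.
ac: 1c undefined. 1c->0: no, a/acb meet in 1. 1c->1: no, acaaa/aa meet in 0. Open state 2: 1c->2.
bb: 1b undefined. 1b->0: no, bbaabb/cb meet in 0. 1b->1: no, a/cb meet in 1. 1b->2: ok.
aca: 2a undefined. 2a->0: no, acaaa/aa meet in 0. 2a->1: no, bbaabb/cb meet in 2. 2a->2: no, acaaa/cb meet in 2. Open state 3: 2a->3.
acb: 2b undefined. 2b->0: ok.
bbc: 2c undefined. 2c->0: no, a/bacbca meet in 1. 2c->1: no, cabbcc/cb meet in 2. 2c->2: no, cccbac/cb meet in 2. 2c->3: ok.
acaa: 3a undefined. 3a->0: no, bbaabb/cb meet in 2. 3a->1: no, a/bacbca meet in 1. 3a->2: ok.
bbac: 3c undefined. 3c->0: no, cbac/acb meet in 0. 3c->1: no, bbacb/cb meet in 2. 3c->2: no, bbacb/acb meet in 0. 3c->3: ok.
cccb: 3b undefined. 3b->0: no, cccbac/cb meet in 2. 3b->1: ok.
All examples now run through 4 states with every (state, symbol) defined. Accept strings end in {1,3}, Reject strings end in {0,2}; accept={1,3}.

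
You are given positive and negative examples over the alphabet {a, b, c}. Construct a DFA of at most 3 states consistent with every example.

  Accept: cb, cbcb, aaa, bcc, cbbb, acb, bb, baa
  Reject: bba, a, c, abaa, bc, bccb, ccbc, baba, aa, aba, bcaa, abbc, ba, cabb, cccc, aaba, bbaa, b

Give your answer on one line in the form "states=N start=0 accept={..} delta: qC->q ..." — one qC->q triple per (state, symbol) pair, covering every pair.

states=3 start=0 accept={0} delta: 0a->1 0b->1 0c->1 1a->2 1b->0 1c->2 2a->0 2b->0 2c->0

Fold the examples into a partial DFA from state 0: repeatedly fix the first undefined (state, symbol) met by the shortest-then-alphabetical prefix, trying targets in increasing order and rejecting any under which an Accept and a Reject string meet in one state with the same remainder; add a state when all current targets are rejected. Accepting states are where Accept strings end.
a: 0a undefined. 0a->0: no, aaa/a meet in 0. Open state 1: 0a->1.
b: 0b undefined. 0b->0: no, bb/b meet in 0. 0b->1: ok.
c: 0c undefined. 0c->0: no, cb/a meet in 1. 0c->1: ok.
aa: 1a undefined. 1a->0: no, cb/cabb meet in 1 with "b" left. 1a->1: no, aaa/a meet in 1. Open state 2: 1a->2.
ab: 1b undefined. 1b->0: ok.
ac: 1c undefined. 1c->0: no, cb/bc meet in 0. 1c->1: no, cb/bccb meet in 0. 1c->2: ok.
aaa: 2a undefined. 2a->0: ok.
aab: 2b undefined. 2b->0: ok.
bcc: 2c undefined. 2c->0: ok.
All examples now run through 3 states with every (state, symbol) defined. Accept strings end in {0}, Reject strings end in {1,2}; accept={0}.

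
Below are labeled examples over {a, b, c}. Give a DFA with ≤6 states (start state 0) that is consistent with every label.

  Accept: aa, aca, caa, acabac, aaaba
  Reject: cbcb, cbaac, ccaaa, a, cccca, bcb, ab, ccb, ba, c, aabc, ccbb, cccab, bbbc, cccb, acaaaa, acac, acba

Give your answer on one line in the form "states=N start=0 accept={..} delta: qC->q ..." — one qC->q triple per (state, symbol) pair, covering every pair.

states=4 start=0 accept={2} delta: 0a->1 0b->0 0c->0 1a->2 1b->0 1c->1 2a->3 2b->2 2c->0 3a->0 3b->1 3c->2

State merging on the prefix tree: take the shortest (then alphabetical) example prefix whose next move is undefined and point that move at state 0, else 1, else 2, ...; a target is out if some Accept/Reject pair would then sit in one state with the same input left (inseparable). If every existing state is out, open a new one.
a: 0a undefined. 0a->0: no, aa/a meet in 0. Open state 1: 0a->1.
b: 0b undefined. 0b->0: ok.
c: 0c undefined. 0c->0: ok.
aa: 1a undefined. 1a->0: no, aa/cbcb meet in 0. 1a->1: no, aa/ccaaa meet in 1. Open state 2: 1a->2.
ab: 1b undefined. 1b->0: ok.
ac: 1c undefined. 1c->0: no, aca/a meet in 1. 1c->1: ok.
aaa: 2a undefined. 2a->0: no, aa/acaaaa meet in 2. 2a->1: no, aaaba/ccaaa meet in 1. 2a->2: no, aa/ccaaa meet in 2. Open state 3: 2a->3.
aab: 2b undefined. 2b->0: no, acabac/a meet in 1. 2b->1: no, acabac/cbaac meet in 2 with "c" left. 2b->2: ok.
aaab: 3b undefined. 3b->0: no, aaaba/a meet in 1. 3b->1: ok.
aabc: 2c undefined. 2c->0: ok.
acaaa: 3a undefined. 3a->0: ok.
acabac: 3c undefined. 3c->0: no, acabac/cbcb meet in 0. 3c->1: no, acabac/a meet in 1. 3c->2: ok.
All examples now run through 4 states with every (state, symbol) defined. Accept strings end in {2}, Reject strings end in {0,1,3}; accept={2}.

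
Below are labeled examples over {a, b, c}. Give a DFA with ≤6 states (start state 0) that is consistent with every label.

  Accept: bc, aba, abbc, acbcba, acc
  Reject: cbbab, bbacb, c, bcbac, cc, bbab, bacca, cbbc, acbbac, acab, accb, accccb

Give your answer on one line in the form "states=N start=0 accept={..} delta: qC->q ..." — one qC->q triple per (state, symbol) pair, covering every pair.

states=5 start=0 accept={1,2,4} delta: 0a->1 0b->1 0c->0 1a->1 1b->0 1c->2 2a->1 2b->3 2c->4 3a->0 3b->3 3c->0 4a->0 4b->0 4c->1

Fold the examples into a partial DFA from state 0: repeatedly fix the first undefined (state, symbol) met by the shortest-then-alphabetical prefix, trying targets in increasing order and rejecting any under which an Accept and a Reject string meet in one state with the same remainder; add a state when all current targets are rejected. Accepting states are where Accept strings end.
a: 0a undefined. 0a->0: no, acc/cc meet in 0 with "cc" left. Open state 1: 0a->1.
b: 0b undefined. 0b->0: no, bc/c meet in 0 with "c" left. 0b->1: ok.
c: 0c undefined. 0c->0: ok.
ab: 1b undefined. 1b->0: ok.
ac: 1c undefined. 1c->0: no, bc/cbbab meet in 0. 1c->1: no, bc/bcbac meet in 1. Open state 2: 1c->2.
ba: 1a undefined. 1a->0: no, aba/bacca meet in 1. 1a->1: ok.
aca: 2a undefined. 2a->0: no, aba/acab meet in 1. 2a->1: ok.
acb: 2b undefined. 2b->0: no, bc/bcbac meet in 2. 2b->1: no, bc/bcbac meet in 2. 2b->2: no, bc/bbacb meet in 2. Open state 3: 2b->3.
acc: 2c undefined. 2c->0: no, aba/bacca meet in 1. 2c->1: no, aba/bacca meet in 1. 2c->2: no, aba/bacca meet in 1. 2c->3: no, acc/bbacb meet in 3. Open state 4: 2c->4.
acbb: 3b undefined. 3b->0: no, bc/acbbac meet in 2. 3b->1: no, bc/acbbac meet in 2. 3b->2: no, bc/acbbac meet in 2. 3b->3: ok.
acbc: 3c undefined. 3c->0: ok.
accb: 4b undefined. 4b->0: ok.
accc: 4c undefined. 4c->0: no, aba/accccb meet in 1. 4c->1: ok.
bcba: 3a undefined. 3a->0: ok.
bacca: 4a undefined. 4a->0: ok.
All examples now run through 5 states with every (state, symbol) defined. Accept strings end in {1,2,4}, Reject strings end in {0,3}; accept={1,2,4}.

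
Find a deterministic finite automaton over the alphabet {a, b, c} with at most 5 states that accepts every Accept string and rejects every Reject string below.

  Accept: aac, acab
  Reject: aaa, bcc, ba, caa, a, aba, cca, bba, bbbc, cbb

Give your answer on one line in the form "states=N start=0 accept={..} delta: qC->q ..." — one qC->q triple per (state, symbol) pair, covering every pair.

State merging on the prefix tree: take the shortest (then alphabetical) example prefix whose next move is undefined and point that move at state 0, else 1, else 2, ...; a target is out if some Accept/Reject pair would then sit in one state with the same input left (inseparable). If every existing state is out, open a new one.
a: 0a undefined. 0a->0: ok.
b: 0b undefined. 0b->0: no, aac/bbbc meet in 0 with "c" left. Open state 1: 0b->1.
c: 0c undefined. 0c->0: no, aac/aaa meet in 0. 0c->1: ok.
ba: 1a undefined. 1a->0: ok.
bb: 1b undefined. 1b->0: no, aac/cbb meet in 1. 1b->1: no, aac/cbb meet in 1. Open state 2: 1b->2.
bc: 1c undefined. 1c->0: no, aac/bcc meet in 1. 1c->1: no, aac/bcc meet in 1. 1c->2: ok.
bba: 2a undefined. 2a->0: ok.
bbb: 2b undefined. 2b->0: no, aac/bbbc meet in 1. 2b->1: no, aac/cbb meet in 1. 2b->2: ok.
bcc: 2c undefined. 2c->0: ok.
All examples now run through 3 states with every (state, symbol) defined. Accept strings end in {1}, Reject strings end in {0,2}; accept={1}.

states=3 start=0 accept={1} delta: 0a->0 0b->1 0c->1 1a->0 1b->2 1c->2 2a->0 2b->2 2c->0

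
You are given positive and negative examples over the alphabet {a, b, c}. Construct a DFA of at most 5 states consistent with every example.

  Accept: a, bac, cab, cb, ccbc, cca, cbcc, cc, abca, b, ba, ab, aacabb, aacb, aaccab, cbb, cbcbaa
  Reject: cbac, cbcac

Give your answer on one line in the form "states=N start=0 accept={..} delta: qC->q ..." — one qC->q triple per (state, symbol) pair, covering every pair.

State merging on the prefix tree: take the shortest (then alphabetical) example prefix whose next move is undefined and point that move at state 0, else 1, else 2, ...; a target is out if some Accept/Reject pair would then sit in one state with the same input left (inseparable). If every existing state is out, open a new one.
a: 0a undefined. 0a->0: ok.
b: 0b undefined. 0b->0: ok.
c: 0c undefined. 0c->0: no, a/cbac meet in 0. Open state 1: 0c->1.
ca: 1a undefined. 1a->0: ok.
cb: 1b undefined. 1b->0: no, bac/cbac meet in 1. 1b->1: no, bac/cbac meet in 1. Open state 2: 1b->2.
cc: 1c undefined. 1c->0: ok.
cba: 2a undefined. 2a->0: no, bac/cbac meet in 1. 2a->1: no, a/cbac meet in 0. 2a->2: ok.
cbb: 2b undefined. 2b->0: ok.
cbc: 2c undefined. 2c->0: no, a/cbac meet in 0. 2c->1: no, bac/cbac meet in 1. 2c->2: no, cb/cbac meet in 2. Open state 3: 2c->3.
cbca: 3a undefined. 3a->0: no, bac/cbcac meet in 1. 3a->1: no, a/cbcac meet in 0. 3a->2: ok.
cbcb: 3b undefined. 3b->0: ok.
cbcc: 3c undefined. 3c->0: ok.
All examples now run through 4 states with every (state, symbol) defined. Accept strings end in {0,1,2}, Reject strings end in {3}; accept={0,1,2}.

states=4 start=0 accept={0,1,2} delta: 0a->0 0b->0 0c->1 1a->0 1b->2 1c->0 2a->2 2b->0 2c->3 3a->2 3b->0 3c->0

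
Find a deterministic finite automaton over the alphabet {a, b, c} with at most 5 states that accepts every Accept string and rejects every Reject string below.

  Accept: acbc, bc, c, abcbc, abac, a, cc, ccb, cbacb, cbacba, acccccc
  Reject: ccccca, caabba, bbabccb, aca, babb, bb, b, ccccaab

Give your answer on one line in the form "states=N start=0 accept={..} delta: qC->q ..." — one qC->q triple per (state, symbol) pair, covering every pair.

states=5 start=0 accept={0,2,4} delta: 0a->0 0b->1 0c->2 1a->0 1b->1 1c->0 2a->3 2b->3 2c->4 3a->2 3b->2 3c->0 4a->1 4b->0 4c->0

Grow the machine one transition at a time. Run the examples from 0; the earliest place one falls off (shortest prefix, ties alphabetical) gets sent to the lowest-numbered state that keeps every Accept/Reject pair distinguishable — a pair clashes when both reach the same state with identical unread suffix — and to a fresh state only if none does.
a: 0a undefined. 0a->0: ok.
b: 0b undefined. 0b->0: no, a/babb meet in 0. Open state 1: 0b->1.
c: 0c undefined. 0c->0: no, c/ccccca meet in 0. 0c->1: no, c/b meet in 1. Open state 2: 0c->2.
ba: 1a undefined. 1a->0: ok.
bb: 1b undefined. 1b->0: no, a/babb meet in 0. 1b->1: ok.
bc: 1c undefined. 1c->0: ok.
ca: 2a undefined. 2a->0: no, bc/caabba meet in 0. 2a->1: no, bc/caabba meet in 0. 2a->2: no, c/aca meet in 2. Open state 3: 2a->3.
cb: 2b undefined. 2b->0: no, bc/bbabccb meet in 0. 2b->1: no, cbacb/bbabccb meet in 1. 2b->2: no, c/bbabccb meet in 2. 2b->3: ok.
cc: 2c undefined. 2c->0: no, ccb/babb meet in 1. 2c->1: no, bc/ccccca meet in 0. 2c->2: no, ccb/ccccca meet in 3. 2c->3: no, cc/bbabccb meet in 3. Open state 4: 2c->4.
caa: 3a undefined. 3a->0: no, bc/caabba meet in 0. 3a->1: no, bc/caabba meet in 0. 3a->2: ok.
ccb: 4b undefined. 4b->0: ok.
ccc: 4c undefined. 4c->0: ok.
acbc: 3c undefined. 3c->0: ok.
caabb: 3b undefined. 3b->0: no, acbc/caabba meet in 0. 3b->1: no, acbc/caabba meet in 0. 3b->2: ok.
ccccca: 4a undefined. 4a->0: no, acbc/ccccca meet in 0. 4a->1: ok.
All examples now run through 5 states with every (state, symbol) defined. Accept strings end in {0,2,4}, Reject strings end in {1,3}; accept={0,2,4}.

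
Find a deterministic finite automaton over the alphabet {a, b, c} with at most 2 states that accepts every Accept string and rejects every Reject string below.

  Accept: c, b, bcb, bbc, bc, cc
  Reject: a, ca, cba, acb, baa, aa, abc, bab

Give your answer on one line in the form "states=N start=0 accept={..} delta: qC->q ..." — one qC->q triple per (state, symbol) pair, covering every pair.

Fold the examples into a partial DFA from state 0: repeatedly fix the first undefined (state, symbol) met by the shortest-then-alphabetical prefix, trying targets in increasing order and rejecting any under which an Accept and a Reject string meet in one state with the same remainder; add a state when all current targets are rejected. Accepting states are where Accept strings end.
a: 0a undefined. 0a->0: no, bc/abc meet in 0 with "bc" left. Open state 1: 0a->1.
b: 0b undefined. 0b->0: ok.
c: 0c undefined. 0c->0: ok.
aa: 1a undefined. 1a->0: no, c/baa meet in 0. 1a->1: ok.
ab: 1b undefined. 1b->0: no, c/abc meet in 0. 1b->1: ok.
ac: 1c undefined. 1c->0: no, c/acb meet in 0. 1c->1: ok.
All examples now run through 2 states with every (state, symbol) defined. Accept strings end in {0}, Reject strings end in {1}; accept={0}.

states=2 start=0 accept={0} delta: 0a->1 0b->0 0c->0 1a->1 1b->1 1c->1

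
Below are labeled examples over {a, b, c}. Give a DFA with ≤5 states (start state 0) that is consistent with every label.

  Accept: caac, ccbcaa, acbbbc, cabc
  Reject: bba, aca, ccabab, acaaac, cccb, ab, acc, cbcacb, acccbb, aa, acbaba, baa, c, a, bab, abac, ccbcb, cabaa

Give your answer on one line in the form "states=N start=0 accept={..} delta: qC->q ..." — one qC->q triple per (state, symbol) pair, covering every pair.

states=4 start=0 accept={3} delta: 0a->0 0b->0 0c->1 1a->2 1b->2 1c->0 2a->3 2b->2 2c->3 3a->0 3b->0 3c->3

Grow the machine one transition at a time. Run the examples from 0; the earliest place one falls off (shortest prefix, ties alphabetical) gets sent to the lowest-numbered state that keeps every Accept/Reject pair distinguishable — a pair clashes when both reach the same state with identical unread suffix — and to a fresh state only if none does.
a: 0a undefined. 0a->0: ok.
b: 0b undefined. 0b->0: ok.
c: 0c undefined. 0c->0: no, caac/bba meet in 0. Open state 1: 0c->1.
ca: 1a undefined. 1a->0: no, caac/acaaac meet in 1. 1a->1: no, caac/acaaac meet in 1 with "c" left. Open state 2: 1a->2.
cb: 1b undefined. 1b->0: no, acbbbc/c meet in 1. 1b->1: no, acbbbc/acc meet in 1 with "c" left. 1b->2: ok.
cc: 1c undefined. 1c->0: ok.
caa: 2a undefined. 2a->0: no, caac/acaaac meet in 1. 2a->1: no, caac/bba meet in 0. 2a->2: no, caac/acaaac meet in 2 with "c" left. Open state 3: 2a->3.
cab: 2b undefined. 2b->0: no, acbbbc/c meet in 1. 2b->1: no, ccbcaa/cabaa meet in 3. 2b->2: ok.
cbc: 2c undefined. 2c->0: no, acbbbc/bba meet in 0. 2c->1: no, acbbbc/c meet in 1. 2c->2: no, acbbbc/aca meet in 2. 2c->3: ok.
caac: 3c undefined. 3c->0: no, caac/bba meet in 0. 3c->1: no, caac/c meet in 1. 3c->2: no, caac/aca meet in 2. 3c->3: ok.
cbca: 3a undefined. 3a->0: ok.
acbab: 3b undefined. 3b->0: ok.
All examples now run through 4 states with every (state, symbol) defined. Accept strings end in {3}, Reject strings end in {0,1,2}; accept={3}.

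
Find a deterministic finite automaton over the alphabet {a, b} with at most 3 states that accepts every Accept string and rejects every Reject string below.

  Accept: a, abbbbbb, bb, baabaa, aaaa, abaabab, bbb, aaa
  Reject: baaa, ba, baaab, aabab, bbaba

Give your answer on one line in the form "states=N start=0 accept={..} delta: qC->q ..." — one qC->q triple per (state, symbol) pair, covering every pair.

Fold the examples into a partial DFA from state 0: repeatedly fix the first undefined (state, symbol) met by the shortest-then-alphabetical prefix, trying targets in increasing order and rejecting any under which an Accept and a Reject string meet in one state with the same remainder; add a state when all current targets are rejected. Accepting states are where Accept strings end.
a: 0a undefined. 0a->0: ok.
b: 0b undefined. 0b->0: no, a/baaa meet in 0. Open state 1: 0b->1.
ba: 1a undefined. 1a->0: no, a/baaa meet in 0. 1a->1: no, bb/baaab meet in 1 with "b" left. Open state 2: 1a->2.
bb: 1b undefined. 1b->0: ok.
baa: 2a undefined. 2a->0: no, a/baaa meet in 0. 2a->1: ok.
aabab: 2b undefined. 2b->0: no, a/baaab meet in 0. 2b->1: no, abaabab/baaab meet in 1. 2b->2: ok.
All examples now run through 3 states with every (state, symbol) defined. Accept strings end in {0,1}, Reject strings end in {2}; accept={0,1}.

states=3 start=0 accept={0,1} delta: 0a->0 0b->1 1a->2 1b->0 2a->1 2b->2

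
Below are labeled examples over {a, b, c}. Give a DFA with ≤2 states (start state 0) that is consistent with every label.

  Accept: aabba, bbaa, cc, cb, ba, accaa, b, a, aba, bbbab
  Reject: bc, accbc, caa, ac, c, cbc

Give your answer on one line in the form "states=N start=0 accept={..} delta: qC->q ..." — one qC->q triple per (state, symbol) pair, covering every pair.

states=2 start=0 accept={0} delta: 0a->0 0b->0 0c->1 1a->1 1b->0 1c->0

Fold the examples into a partial DFA from state 0: repeatedly fix the first undefined (state, symbol) met by the shortest-then-alphabetical prefix, trying targets in increasing order and rejecting any under which an Accept and a Reject string meet in one state with the same remainder; add a state when all current targets are rejected. Accepting states are where Accept strings end.
a: 0a undefined. 0a->0: ok.
b: 0b undefined. 0b->0: ok.
c: 0c undefined. 0c->0: no, aabba/bc meet in 0. Open state 1: 0c->1.
ca: 1a undefined. 1a->0: no, aabba/caa meet in 0. 1a->1: ok.
cb: 1b undefined. 1b->0: ok.
cc: 1c undefined. 1c->0: ok.
All examples now run through 2 states with every (state, symbol) defined. Accept strings end in {0}, Reject strings end in {1}; accept={0}.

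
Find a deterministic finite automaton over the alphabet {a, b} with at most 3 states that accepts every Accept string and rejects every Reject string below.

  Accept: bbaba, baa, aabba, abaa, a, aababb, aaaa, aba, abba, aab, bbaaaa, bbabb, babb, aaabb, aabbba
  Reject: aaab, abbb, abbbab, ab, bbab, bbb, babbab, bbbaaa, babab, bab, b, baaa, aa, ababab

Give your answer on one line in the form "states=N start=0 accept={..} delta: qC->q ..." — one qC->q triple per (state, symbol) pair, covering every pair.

states=3 start=0 accept={0,1} delta: 0a->1 0b->2 1a->2 1b->2 2a->0 2b->0

State merging on the prefix tree: take the shortest (then alphabetical) example prefix whose next move is undefined and point that move at state 0, else 1, else 2, ...; a target is out if some Accept/Reject pair would then sit in one state with the same input left (inseparable). If every existing state is out, open a new one.
a: 0a undefined. 0a->0: no, a/aa meet in 0. Open state 1: 0a->1.
b: 0b undefined. 0b->0: no, baa/aa meet in 1 with "a" left. 0b->1: no, a/b meet in 1. Open state 2: 0b->2.
aa: 1a undefined. 1a->0: no, aaaa/aa meet in 0. 1a->1: no, a/aa meet in 1. 1a->2: ok.
ab: 1b undefined. 1b->0: no, abaa/b meet in 2. 1b->1: no, a/abbb meet in 1. 1b->2: ok.
ba: 2a undefined. 2a->0: ok.
bb: 2b undefined. 2b->0: ok.
All examples now run through 3 states with every (state, symbol) defined. Accept strings end in {0,1}, Reject strings end in {2}; accept={0,1}.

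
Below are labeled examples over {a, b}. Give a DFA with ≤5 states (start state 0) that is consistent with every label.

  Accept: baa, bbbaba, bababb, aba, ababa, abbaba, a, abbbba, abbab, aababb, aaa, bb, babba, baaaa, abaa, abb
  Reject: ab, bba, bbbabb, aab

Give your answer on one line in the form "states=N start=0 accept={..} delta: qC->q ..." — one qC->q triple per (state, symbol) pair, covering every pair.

Grow the machine one transition at a time. Run the examples from 0; the earliest place one falls off (shortest prefix, ties alphabetical) gets sent to the lowest-numbered state that keeps every Accept/Reject pair distinguishable — a pair clashes when both reach the same state with identical unread suffix — and to a fresh state only if none does.
a: 0a undefined. 0a->0: ok.
b: 0b undefined. 0b->0: no, baa/ab meet in 0. Open state 1: 0b->1.
ba: 1a undefined. 1a->0: no, babba/bba meet in 1 with "ba" left. 1a->1: no, baa/ab meet in 1. Open state 2: 1a->2.
bb: 1b undefined. 1b->0: no, a/bba meet in 0. 1b->1: no, aba/bba meet in 2. 1b->2: no, baa/bba meet in 2 with "a" left. Open state 3: 1b->3.
baa: 2a undefined. 2a->0: ok.
bab: 2b undefined. 2b->0: no, aababb/ab meet in 1. 2b->1: no, babba/bba meet in 3 with "a" left. 2b->2: ok.
bba: 3a undefined. 3a->0: no, baa/bba meet in 0. 3a->1: no, abbaba/ab meet in 1. 3a->2: no, aba/bba meet in 2. 3a->3: no, bababb/bba meet in 3. Open state 4: 3a->4.
bbb: 3b undefined. 3b->0: no, bababb/bbbabb meet in 3. 3b->1: no, aba/bbbabb meet in 2. 3b->2: no, bababb/bbbabb meet in 3. 3b->3: no, abbbba/bba meet in 4. 3b->4: ok.
bbba: 4a undefined. 4a->0: no, bababb/bbbabb meet in 3. 4a->1: no, bbbaba/bba meet in 4. 4a->2: no, aba/bbbabb meet in 2. 4a->3: no, abbab/bbbabb meet in 4 with "b" left. 4a->4: ok.
abbab: 4b undefined. 4b->0: ok.
All examples now run through 5 states with every (state, symbol) defined. Accept strings end in {0,2,3}, Reject strings end in {1,4}; accept={0,2,3}.

states=5 start=0 accept={0,2,3} delta: 0a->0 0b->1 1a->2 1b->3 2a->0 2b->2 3a->4 3b->4 4a->4 4b->0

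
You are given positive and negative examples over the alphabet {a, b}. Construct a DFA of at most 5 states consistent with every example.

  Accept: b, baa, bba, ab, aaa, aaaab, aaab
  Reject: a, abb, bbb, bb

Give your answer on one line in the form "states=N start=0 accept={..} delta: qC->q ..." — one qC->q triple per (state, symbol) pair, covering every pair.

states=5 start=0 accept={0,2,3} delta: 0a->1 0b->2 1a->2 1b->2 2a->3 2b->4 3a->0 3b->0 4a->0 4b->1

Fold the examples into a partial DFA from state 0: repeatedly fix the first undefined (state, symbol) met by the shortest-then-alphabetical prefix, trying targets in increasing order and rejecting any under which an Accept and a Reject string meet in one state with the same remainder; add a state when all current targets are rejected. Accepting states are where Accept strings end.
a: 0a undefined. 0a->0: no, aaa/a meet in 0. Open state 1: 0a->1.
b: 0b undefined. 0b->0: no, b/bbb meet in 0. 0b->1: no, b/a meet in 1. Open state 2: 0b->2.
aa: 1a undefined. 1a->0: no, aaa/a meet in 1. 1a->1: no, aaa/a meet in 1. 1a->2: ok.
ab: 1b undefined. 1b->0: no, b/abb meet in 2. 1b->1: no, ab/a meet in 1. 1b->2: ok.
ba: 2a undefined. 2a->0: no, baa/a meet in 1. 2a->1: no, aaa/a meet in 1. 2a->2: no, aaaab/abb meet in 2 with "b" left. Open state 3: 2a->3.
bb: 2b undefined. 2b->0: no, b/bbb meet in 2. 2b->1: no, b/bbb meet in 2. 2b->2: no, b/abb meet in 2. 2b->3: no, aaa/abb meet in 3. Open state 4: 2b->4.
baa: 3a undefined. 3a->0: ok.
bba: 4a undefined. 4a->0: ok.
bbb: 4b undefined. 4b->0: no, baa/bbb meet in 0. 4b->1: ok.
aaab: 3b undefined. 3b->0: ok.
All examples now run through 5 states with every (state, symbol) defined. Accept strings end in {0,2,3}, Reject strings end in {1,4}; accept={0,2,3}.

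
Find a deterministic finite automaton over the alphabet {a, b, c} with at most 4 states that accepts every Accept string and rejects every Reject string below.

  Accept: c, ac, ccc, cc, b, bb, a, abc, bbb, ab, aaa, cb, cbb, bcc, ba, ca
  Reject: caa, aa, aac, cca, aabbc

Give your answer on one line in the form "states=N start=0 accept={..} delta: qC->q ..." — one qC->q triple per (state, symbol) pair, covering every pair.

Grow the machine one transition at a time. Run the examples from 0; the earliest place one falls off (shortest prefix, ties alphabetical) gets sent to the lowest-numbered state that keeps every Accept/Reject pair distinguishable — a pair clashes when both reach the same state with identical unread suffix — and to a fresh state only if none does.
a: 0a undefined. 0a->0: no, c/aac meet in 0 with "c" left. Open state 1: 0a->1.
b: 0b undefined. 0b->0: ok.
c: 0c undefined. 0c->0: no, a/cca meet in 1. 0c->1: no, aaa/caa meet in 1 with "aa" left. Open state 2: 0c->2.
aa: 1a undefined. 1a->0: no, c/aac meet in 2. 1a->1: no, ac/aac meet in 1 with "c" left. 1a->2: no, c/aa meet in 2. Open state 3: 1a->3.
ab: 1b undefined. 1b->0: ok.
ac: 1c undefined. 1c->0: ok.
ca: 2a undefined. 2a->0: no, a/caa meet in 1. 2a->1: ok.
cb: 2b undefined. 2b->0: ok.
cc: 2c undefined. 2c->0: no, a/cca meet in 1. 2c->1: ok.
aaa: 3a undefined. 3a->0: ok.
aab: 3b undefined. 3b->0: no, c/aabbc meet in 2. 3b->1: no, c/aabbc meet in 2. 3b->2: no, c/aabbc meet in 2. 3b->3: ok.
aac: 3c undefined. 3c->0: no, ac/aac meet in 0. 3c->1: no, cc/aac meet in 1. 3c->2: no, c/aac meet in 2. 3c->3: ok.
All examples now run through 4 states with every (state, symbol) defined. Accept strings end in {0,1,2}, Reject strings end in {3}; accept={0,1,2}.

states=4 start=0 accept={0,1,2} delta: 0a->1 0b->0 0c->2 1a->3 1b->0 1c->0 2a->1 2b->0 2c->1 3a->0 3b->3 3c->3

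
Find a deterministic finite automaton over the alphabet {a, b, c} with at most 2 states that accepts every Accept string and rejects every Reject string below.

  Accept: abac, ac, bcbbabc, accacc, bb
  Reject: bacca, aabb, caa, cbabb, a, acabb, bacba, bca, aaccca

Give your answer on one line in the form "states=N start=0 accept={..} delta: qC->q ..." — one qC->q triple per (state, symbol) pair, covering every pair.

Fold the examples into a partial DFA from state 0: repeatedly fix the first undefined (state, symbol) met by the shortest-then-alphabetical prefix, trying targets in increasing order and rejecting any under which an Accept and a Reject string meet in one state with the same remainder; add a state when all current targets are rejected. Accepting states are where Accept strings end.
a: 0a undefined. 0a->0: no, bb/aabb meet in 0 with "bb" left. Open state 1: 0a->1.
b: 0b undefined. 0b->0: ok.
c: 0c undefined. 0c->0: ok.
aa: 1a undefined. 1a->0: no, bb/aabb meet in 0. 1a->1: ok.
ab: 1b undefined. 1b->0: no, bcbbabc/aabb meet in 0. 1b->1: ok.
ac: 1c undefined. 1c->0: ok.
All examples now run through 2 states with every (state, symbol) defined. Accept strings end in {0}, Reject strings end in {1}; accept={0}.

states=2 start=0 accept={0} delta: 0a->1 0b->0 0c->0 1a->1 1b->1 1c->0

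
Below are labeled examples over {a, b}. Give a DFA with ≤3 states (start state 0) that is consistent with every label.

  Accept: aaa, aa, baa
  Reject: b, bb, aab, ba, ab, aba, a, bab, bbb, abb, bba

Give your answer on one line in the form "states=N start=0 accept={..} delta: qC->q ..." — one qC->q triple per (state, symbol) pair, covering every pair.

Fold the examples into a partial DFA from state 0: repeatedly fix the first undefined (state, symbol) met by the shortest-then-alphabetical prefix, trying targets in increasing order and rejecting any under which an Accept and a Reject string meet in one state with the same remainder; add a state when all current targets are rejected. Accepting states are where Accept strings end.
a: 0a undefined. 0a->0: no, aaa/a meet in 0. Open state 1: 0a->1.
b: 0b undefined. 0b->0: ok.
aa: 1a undefined. 1a->0: no, aaa/ba meet in 1. 1a->1: no, aaa/ba meet in 1. Open state 2: 1a->2.
ab: 1b undefined. 1b->0: ok.
aaa: 2a undefined. 2a->0: no, aaa/b meet in 0. 2a->1: no, aaa/ba meet in 1. 2a->2: ok.
aab: 2b undefined. 2b->0: ok.
All examples now run through 3 states with every (state, symbol) defined. Accept strings end in {2}, Reject strings end in {0,1}; accept={2}.

states=3 start=0 accept={2} delta: 0a->1 0b->0 1a->2 1b->0 2a->2 2b->0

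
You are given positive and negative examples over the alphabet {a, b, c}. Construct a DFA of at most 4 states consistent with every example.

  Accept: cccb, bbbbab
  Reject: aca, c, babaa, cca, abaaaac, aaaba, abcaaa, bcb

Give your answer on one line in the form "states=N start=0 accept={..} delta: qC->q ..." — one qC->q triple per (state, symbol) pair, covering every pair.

states=2 start=0 accept={1} delta: 0a->0 0b->1 0c->0 1a->0 1b->0 1c->1

Grow the machine one transition at a time. Run the examples from 0; the earliest place one falls off (shortest prefix, ties alphabetical) gets sent to the lowest-numbered state that keeps every Accept/Reject pair distinguishable — a pair clashes when both reach the same state with identical unread suffix — and to a fresh state only if none does.
a: 0a undefined. 0a->0: ok.
b: 0b undefined. 0b->0: no, bbbbab/babaa meet in 0. Open state 1: 0b->1.
c: 0c undefined. 0c->0: ok.
ba: 1a undefined. 1a->0: ok.
bb: 1b undefined. 1b->0: ok.
bc: 1c undefined. 1c->0: no, cccb/bcb meet in 1. 1c->1: ok.
All examples now run through 2 states with every (state, symbol) defined. Accept strings end in {1}, Reject strings end in {0}; accept={1}.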